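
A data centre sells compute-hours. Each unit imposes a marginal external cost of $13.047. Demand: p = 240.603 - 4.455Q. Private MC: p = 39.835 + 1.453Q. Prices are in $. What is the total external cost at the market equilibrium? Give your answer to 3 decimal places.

$443.368

Market equilibrium (private): 39.835 + 1.453Q = 240.603 - 4.455Q → Q_m = 33.9824.
Total external cost = MEC × Q_m = 13.047 × 33.9824 = 443.3684.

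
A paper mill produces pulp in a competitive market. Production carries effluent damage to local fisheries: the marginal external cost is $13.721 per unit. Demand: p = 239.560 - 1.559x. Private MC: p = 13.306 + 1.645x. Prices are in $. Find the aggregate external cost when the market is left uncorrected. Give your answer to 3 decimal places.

Market equilibrium (private): 13.306 + 1.645x = 239.560 - 1.559x → x_m = 70.6161.
Total external cost = MEC × x_m = 13.721 × 70.6161 = 968.9235.

$968.924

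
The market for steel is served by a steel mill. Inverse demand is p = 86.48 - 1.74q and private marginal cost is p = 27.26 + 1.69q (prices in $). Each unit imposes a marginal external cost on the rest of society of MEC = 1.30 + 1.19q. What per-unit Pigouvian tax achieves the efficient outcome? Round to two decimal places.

Social marginal cost = private MC + MEC = 28.56 + 2.88q.
Set SMC = demand: 28.56 + 2.88q = 86.48 - 1.74q → q* = 12.5368.
The Pigouvian tax equals MEC at q*: 1.30 + 1.19×12.5368 = 16.2188.

tax = $16.22 per unit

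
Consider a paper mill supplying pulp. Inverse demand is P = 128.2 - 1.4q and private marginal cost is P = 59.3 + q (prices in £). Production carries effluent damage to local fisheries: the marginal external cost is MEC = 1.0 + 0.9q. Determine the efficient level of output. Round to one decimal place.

Social marginal cost = private MC + MEC = 60.3 + 1.9q.
Set SMC = demand: 60.3 + 1.9q = 128.2 - 1.4q → q* = 20.5758.

q* = 20.6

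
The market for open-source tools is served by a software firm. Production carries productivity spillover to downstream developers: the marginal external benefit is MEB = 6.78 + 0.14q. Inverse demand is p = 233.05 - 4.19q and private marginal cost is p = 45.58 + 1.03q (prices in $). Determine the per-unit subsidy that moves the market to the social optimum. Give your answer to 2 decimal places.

subsidy = $12.13 per unit

Social marginal cost = private MC − MEB = 38.80 + 0.89q.
Set SMC = demand: 38.80 + 0.89q = 233.05 - 4.19q → q* = 38.2382.
The Pigouvian subsidy equals MEB at q*: 6.78 + 0.14×38.2382 = 12.1333.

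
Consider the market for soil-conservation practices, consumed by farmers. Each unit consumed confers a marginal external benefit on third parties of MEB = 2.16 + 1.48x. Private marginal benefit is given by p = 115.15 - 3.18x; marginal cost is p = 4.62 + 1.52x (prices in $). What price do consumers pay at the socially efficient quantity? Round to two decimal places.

Social marginal benefit = demand + MEB = 117.31 - 1.70x.
Set SMB = MC: 117.31 - 1.70x = 4.62 + 1.52x → x* = 34.9969.
Consumer price on the demand curve at x*: 115.15 − 3.18×34.9969 = 3.8599.

P = $3.86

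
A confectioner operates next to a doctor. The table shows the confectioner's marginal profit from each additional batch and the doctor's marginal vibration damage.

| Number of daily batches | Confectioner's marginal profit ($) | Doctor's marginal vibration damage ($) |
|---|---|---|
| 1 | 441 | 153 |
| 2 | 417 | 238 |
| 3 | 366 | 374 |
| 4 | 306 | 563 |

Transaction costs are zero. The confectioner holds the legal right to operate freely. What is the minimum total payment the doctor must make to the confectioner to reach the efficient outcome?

$672

Left alone the confectioner would choose level 4 (marginal profit stays positive).
Efficient level: k* = 2 (marginal profit ≥ marginal vibration damage through 2).
The doctor must at least cover the confectioner's forgone profit from cutting 4→2: 366 + 306 = 672.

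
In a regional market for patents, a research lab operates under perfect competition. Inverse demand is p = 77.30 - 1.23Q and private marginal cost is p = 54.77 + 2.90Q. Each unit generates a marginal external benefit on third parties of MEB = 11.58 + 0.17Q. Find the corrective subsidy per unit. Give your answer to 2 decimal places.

subsidy = 13.04 per unit

Social marginal cost = private MC − MEB = 43.19 + 2.73Q.
Set SMC = demand: 43.19 + 2.73Q = 77.30 - 1.23Q → Q* = 8.6136.
The Pigouvian subsidy equals MEB at Q*: 11.58 + 0.17×8.6136 = 13.0443.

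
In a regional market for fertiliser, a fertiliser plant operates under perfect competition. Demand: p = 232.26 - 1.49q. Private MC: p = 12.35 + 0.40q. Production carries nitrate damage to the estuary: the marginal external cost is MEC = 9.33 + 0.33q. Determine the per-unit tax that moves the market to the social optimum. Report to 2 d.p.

tax = 40.63 per unit

Social marginal cost = private MC + MEC = 21.68 + 0.73q.
Set SMC = demand: 21.68 + 0.73q = 232.26 - 1.49q → q* = 94.8559.
The Pigouvian tax equals MEC at q*: 9.33 + 0.33×94.8559 = 40.6324.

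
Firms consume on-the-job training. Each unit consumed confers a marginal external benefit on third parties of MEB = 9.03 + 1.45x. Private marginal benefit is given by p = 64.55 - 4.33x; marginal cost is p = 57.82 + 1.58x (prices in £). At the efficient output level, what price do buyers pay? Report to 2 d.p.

P = £49.25

Social marginal benefit = demand + MEB = 73.58 - 2.88x.
Set SMB = MC: 73.58 - 2.88x = 57.82 + 1.58x → x* = 3.5336.
Consumer price on the demand curve at x*: 64.55 − 4.33×3.5336 = 49.2495.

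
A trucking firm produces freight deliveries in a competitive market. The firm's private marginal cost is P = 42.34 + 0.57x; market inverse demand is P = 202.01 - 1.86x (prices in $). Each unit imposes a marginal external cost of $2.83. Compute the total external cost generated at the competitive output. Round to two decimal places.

$185.95

Market equilibrium (private): 42.34 + 0.57x = 202.01 - 1.86x → x_m = 65.7078.
Total external cost = MEC × x_m = 2.83 × 65.7078 = 185.9531.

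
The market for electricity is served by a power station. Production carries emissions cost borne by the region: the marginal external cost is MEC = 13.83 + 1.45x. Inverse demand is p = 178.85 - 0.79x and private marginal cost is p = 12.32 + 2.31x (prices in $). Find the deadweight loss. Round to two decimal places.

DWL = $924.52

Market equilibrium (private): 12.32 + 2.31x = 178.85 - 0.79x → x_m = 53.7194.
Social marginal cost = private MC + MEC = 26.15 + 3.76x.
Set SMC = demand: 26.15 + 3.76x = 178.85 - 0.79x → x* = 33.5604.
The loss is the area between SMC and demand from x* to x_m; with linear curves that's a triangle of height MEC(x_m).
DWL = ½ × 20.1590 × 91.7231 = 924.5230.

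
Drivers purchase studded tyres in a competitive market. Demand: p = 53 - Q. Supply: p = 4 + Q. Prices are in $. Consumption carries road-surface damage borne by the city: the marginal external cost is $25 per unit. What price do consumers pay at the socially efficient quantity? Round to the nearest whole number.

P = $41

Social marginal benefit = demand − MEC = 28 - Q.
Set SMB = MC: 28 - Q = 4 + Q → Q* = 12.0000.
Consumer price on the demand curve at Q*: 53 − 1×12.0000 = 41.0000.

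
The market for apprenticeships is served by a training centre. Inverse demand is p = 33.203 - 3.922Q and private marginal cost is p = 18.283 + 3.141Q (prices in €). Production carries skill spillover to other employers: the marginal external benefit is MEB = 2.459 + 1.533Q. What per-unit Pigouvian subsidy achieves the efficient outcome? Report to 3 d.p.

subsidy = €7.277 per unit

Social marginal cost = private MC − MEB = 15.824 + 1.608Q.
Set SMC = demand: 15.824 + 1.608Q = 33.203 - 3.922Q → Q* = 3.1427.
The Pigouvian subsidy equals MEB at Q*: 2.459 + 1.533×3.1427 = 7.2768.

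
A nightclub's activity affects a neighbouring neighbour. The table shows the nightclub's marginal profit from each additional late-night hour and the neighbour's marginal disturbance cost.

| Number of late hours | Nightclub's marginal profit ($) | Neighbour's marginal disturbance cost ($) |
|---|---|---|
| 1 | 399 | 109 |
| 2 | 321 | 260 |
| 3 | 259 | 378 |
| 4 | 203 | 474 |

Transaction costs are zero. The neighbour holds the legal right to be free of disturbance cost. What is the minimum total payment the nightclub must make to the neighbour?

$369

Efficient level: marginal profit ≥ marginal disturbance cost through level 2, so k* = 2.
With the neighbour holding the right, the nightclub must at least compensate total damage at k*: 109 + 260 = 369.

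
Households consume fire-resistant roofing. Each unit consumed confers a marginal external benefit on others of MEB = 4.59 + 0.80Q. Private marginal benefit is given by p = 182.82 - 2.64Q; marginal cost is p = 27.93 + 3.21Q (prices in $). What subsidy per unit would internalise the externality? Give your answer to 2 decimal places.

Social marginal benefit = demand + MEB = 187.41 - 1.84Q.
Set SMB = MC: 187.41 - 1.84Q = 27.93 + 3.21Q → Q* = 31.5802.
The Pigouvian subsidy equals MEB at Q*: 4.59 + 0.80×31.5802 = 29.8542.

subsidy = $29.85 per unit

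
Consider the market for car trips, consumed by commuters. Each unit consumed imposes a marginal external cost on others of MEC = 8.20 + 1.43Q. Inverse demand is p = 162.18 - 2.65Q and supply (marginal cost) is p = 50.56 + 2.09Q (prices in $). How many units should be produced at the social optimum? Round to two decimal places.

Q* = 16.76

Social marginal benefit = demand − MEC = 153.98 - 4.08Q.
Set SMB = MC: 153.98 - 4.08Q = 50.56 + 2.09Q → Q* = 16.7618.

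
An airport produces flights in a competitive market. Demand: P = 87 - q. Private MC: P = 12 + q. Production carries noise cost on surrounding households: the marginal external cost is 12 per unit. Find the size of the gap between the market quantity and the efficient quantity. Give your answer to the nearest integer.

Market equilibrium (private): 12 + q = 87 - q → q_m = 37.5000.
Social marginal cost = private MC + MEC = 24 + q.
Set SMC = demand: 24 + q = 87 - q → q* = 31.5000.
Gap = |37.5000 − 31.5000| = 6.0000.

6 units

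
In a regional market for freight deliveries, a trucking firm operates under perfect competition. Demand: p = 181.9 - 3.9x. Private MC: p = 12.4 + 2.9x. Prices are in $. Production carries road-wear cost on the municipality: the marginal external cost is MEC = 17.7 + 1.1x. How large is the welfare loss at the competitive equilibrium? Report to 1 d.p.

Market equilibrium (private): 12.4 + 2.9x = 181.9 - 3.9x → x_m = 24.9265.
Social marginal cost = private MC + MEC = 30.1 + 4.0x.
Set SMC = demand: 30.1 + 4.0x = 181.9 - 3.9x → x* = 19.2152.
Height of the DWL triangle at x_m is SMC(x_m) − demand(x_m) = MEC(x_m) = 45.1191.
DWL = ½ × 5.7113 × 45.1191 = 128.8444.

DWL = $128.8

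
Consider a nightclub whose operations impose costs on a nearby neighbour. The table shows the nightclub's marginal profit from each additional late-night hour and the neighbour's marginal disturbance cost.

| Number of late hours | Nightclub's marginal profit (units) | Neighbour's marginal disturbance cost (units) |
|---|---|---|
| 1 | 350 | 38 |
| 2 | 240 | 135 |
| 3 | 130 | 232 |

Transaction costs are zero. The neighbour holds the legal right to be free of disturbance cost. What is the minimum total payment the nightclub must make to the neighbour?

Efficient level: marginal profit ≥ marginal disturbance cost through level 2, so k* = 2.
With the neighbour holding the right, the nightclub must at least compensate total damage at k*: 38 + 135 = 173.

173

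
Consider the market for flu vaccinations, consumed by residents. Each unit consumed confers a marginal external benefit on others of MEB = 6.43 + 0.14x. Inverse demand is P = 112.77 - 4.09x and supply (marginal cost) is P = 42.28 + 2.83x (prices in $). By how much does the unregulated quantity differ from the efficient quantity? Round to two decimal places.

Market equilibrium (private): 42.28 + 2.83x = 112.77 - 4.09x → x_m = 10.1864.
Social marginal benefit = demand + MEB = 119.20 - 3.95x.
Set SMB = MC: 119.20 - 3.95x = 42.28 + 2.83x → x* = 11.3451.
Gap = |10.1864 − 11.3451| = 1.1587.

1.16 units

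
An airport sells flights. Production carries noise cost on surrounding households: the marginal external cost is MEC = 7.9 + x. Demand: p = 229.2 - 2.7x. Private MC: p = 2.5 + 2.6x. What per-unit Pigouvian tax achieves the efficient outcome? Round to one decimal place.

Social marginal cost = private MC + MEC = 10.4 + 3.6x.
Set SMC = demand: 10.4 + 3.6x = 229.2 - 2.7x → x* = 34.7302.
The Pigouvian tax equals MEC at x*: 7.9 + 1.0×34.7302 = 42.6302.

tax = 42.6 per unit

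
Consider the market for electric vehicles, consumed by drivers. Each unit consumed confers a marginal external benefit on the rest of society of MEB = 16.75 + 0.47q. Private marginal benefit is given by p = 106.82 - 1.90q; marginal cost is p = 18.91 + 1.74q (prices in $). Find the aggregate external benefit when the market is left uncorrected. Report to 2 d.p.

Market equilibrium (private): 18.91 + 1.74q = 106.82 - 1.90q → q_m = 24.1511.
Total external benefit = ∫₀^{q_m} (16.75 + 0.47q) dq = 16.75×24.1511 + ½×0.47×24.1511² = 541.6007.

$541.60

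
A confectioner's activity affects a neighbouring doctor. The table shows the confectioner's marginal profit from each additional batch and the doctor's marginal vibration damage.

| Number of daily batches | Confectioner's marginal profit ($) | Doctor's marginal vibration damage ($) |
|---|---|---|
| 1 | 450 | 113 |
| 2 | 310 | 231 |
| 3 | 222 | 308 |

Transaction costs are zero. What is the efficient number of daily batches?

Bargaining reaches the level where marginal profit last exceeds marginal vibration damage.
That holds through level 2 (310 ≥ 231) but not at 3 (222 < 308).

2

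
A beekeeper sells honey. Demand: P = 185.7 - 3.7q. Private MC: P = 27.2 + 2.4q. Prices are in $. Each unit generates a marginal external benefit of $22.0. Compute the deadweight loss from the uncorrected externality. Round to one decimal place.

Market equilibrium (private): 27.2 + 2.4q = 185.7 - 3.7q → q_m = 25.9836.
Social marginal cost = private MC − MEB = 5.2 + 2.4q.
Set SMC = demand: 5.2 + 2.4q = 185.7 - 3.7q → q* = 29.5902.
The loss is the area between SMC and demand from q* to q_m; with linear curves that's a triangle of height MEB(q_m).
DWL = ½ × 3.6066 × 22.0000 = 39.6726.

DWL = $39.7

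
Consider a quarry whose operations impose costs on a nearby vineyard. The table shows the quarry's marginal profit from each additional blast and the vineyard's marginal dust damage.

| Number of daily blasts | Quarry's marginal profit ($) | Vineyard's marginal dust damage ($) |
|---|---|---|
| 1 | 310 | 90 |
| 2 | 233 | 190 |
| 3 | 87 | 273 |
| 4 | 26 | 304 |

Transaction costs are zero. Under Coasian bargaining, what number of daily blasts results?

2

Bargaining reaches the level where marginal profit last exceeds marginal dust damage.
That holds through level 2 (233 ≥ 190) but not at 3 (87 < 273).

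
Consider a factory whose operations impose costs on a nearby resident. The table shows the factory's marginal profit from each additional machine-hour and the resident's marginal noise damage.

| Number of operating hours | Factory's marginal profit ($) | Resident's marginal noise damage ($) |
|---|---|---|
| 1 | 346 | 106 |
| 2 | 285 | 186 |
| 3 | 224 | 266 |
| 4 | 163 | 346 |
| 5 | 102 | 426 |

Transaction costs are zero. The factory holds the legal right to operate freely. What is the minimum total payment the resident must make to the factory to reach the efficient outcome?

$489

Left alone the factory would choose level 5 (marginal profit stays positive).
Efficient level: k* = 2 (marginal profit ≥ marginal noise damage through 2).
The resident must at least cover the factory's forgone profit from cutting 5→2: 224 + 163 + 102 = 489.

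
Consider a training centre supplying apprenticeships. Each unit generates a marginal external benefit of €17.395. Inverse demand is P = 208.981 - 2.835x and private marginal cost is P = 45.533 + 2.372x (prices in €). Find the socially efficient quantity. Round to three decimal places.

Social marginal cost = private MC − MEB = 28.138 + 2.372x.
Set SMC = demand: 28.138 + 2.372x = 208.981 - 2.835x → x* = 34.7307.

x* = 34.731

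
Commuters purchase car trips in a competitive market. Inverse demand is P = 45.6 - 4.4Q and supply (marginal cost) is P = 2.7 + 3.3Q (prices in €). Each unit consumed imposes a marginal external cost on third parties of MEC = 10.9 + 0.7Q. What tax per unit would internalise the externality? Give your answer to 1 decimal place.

Social marginal benefit = demand − MEC = 34.7 - 5.1Q.
Set SMB = MC: 34.7 - 5.1Q = 2.7 + 3.3Q → Q* = 3.8095.
The Pigouvian tax equals MEC at Q*: 10.9 + 0.7×3.8095 = 13.5667.

tax = €13.6 per unit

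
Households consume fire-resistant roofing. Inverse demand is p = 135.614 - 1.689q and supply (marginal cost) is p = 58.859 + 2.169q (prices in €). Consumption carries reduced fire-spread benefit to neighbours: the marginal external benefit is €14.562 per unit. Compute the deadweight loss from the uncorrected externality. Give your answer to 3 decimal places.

DWL = €27.482

Market equilibrium (private): 58.859 + 2.169q = 135.614 - 1.689q → q_m = 19.8950.
Social marginal benefit = demand + MEB = 150.176 - 1.689q.
Set SMB = MC: 150.176 - 1.689q = 58.859 + 2.169q → q* = 23.6695.
Between q* and q_m the wedge SMB − MC runs linearly from 0 to MEB(q_m), so the loss is a triangle.
DWL = ½ × 3.7745 × 14.5620 = 27.4821.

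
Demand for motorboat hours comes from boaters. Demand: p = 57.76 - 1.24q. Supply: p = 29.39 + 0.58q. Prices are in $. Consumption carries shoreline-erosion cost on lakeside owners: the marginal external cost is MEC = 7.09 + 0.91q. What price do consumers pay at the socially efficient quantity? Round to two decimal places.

P = $48.09

Social marginal benefit = demand − MEC = 50.67 - 2.15q.
Set SMB = MC: 50.67 - 2.15q = 29.39 + 0.58q → q* = 7.7949.
Consumer price on the demand curve at q*: 57.76 − 1.24×7.7949 = 48.0943.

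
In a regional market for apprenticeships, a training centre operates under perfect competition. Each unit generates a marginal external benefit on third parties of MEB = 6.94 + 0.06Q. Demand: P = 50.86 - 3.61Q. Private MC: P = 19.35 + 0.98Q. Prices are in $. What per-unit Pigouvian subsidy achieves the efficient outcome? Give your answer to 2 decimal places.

Social marginal cost = private MC − MEB = 12.41 + 0.92Q.
Set SMC = demand: 12.41 + 0.92Q = 50.86 - 3.61Q → Q* = 8.4879.
The Pigouvian subsidy equals MEB at Q*: 6.94 + 0.06×8.4879 = 7.4493.

subsidy = $7.45 per unit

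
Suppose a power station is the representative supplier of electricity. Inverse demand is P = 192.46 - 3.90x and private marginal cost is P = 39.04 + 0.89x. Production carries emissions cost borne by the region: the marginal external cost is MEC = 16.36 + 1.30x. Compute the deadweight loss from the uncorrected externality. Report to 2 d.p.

Market equilibrium (private): 39.04 + 0.89x = 192.46 - 3.90x → x_m = 32.0292.
Social marginal cost = private MC + MEC = 55.40 + 2.19x.
Set SMC = demand: 55.40 + 2.19x = 192.46 - 3.90x → x* = 22.5057.
The welfare-loss triangle has base |x_m − x*| and height MEC(x_m) (the vertical gap between SMC and demand is zero at x* and MEC at x_m).
DWL = ½ × 9.5235 × 57.9980 = 276.1720.

DWL = 276.17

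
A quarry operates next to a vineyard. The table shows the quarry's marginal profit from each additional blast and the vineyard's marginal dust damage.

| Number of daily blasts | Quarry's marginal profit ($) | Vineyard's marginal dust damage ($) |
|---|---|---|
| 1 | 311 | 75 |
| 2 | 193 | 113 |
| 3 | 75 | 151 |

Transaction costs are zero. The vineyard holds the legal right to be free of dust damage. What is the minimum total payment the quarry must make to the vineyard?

Efficient level: marginal profit ≥ marginal dust damage through level 2, so k* = 2.
With the vineyard holding the right, the quarry must at least compensate total damage at k*: 75 + 113 = 188.

$188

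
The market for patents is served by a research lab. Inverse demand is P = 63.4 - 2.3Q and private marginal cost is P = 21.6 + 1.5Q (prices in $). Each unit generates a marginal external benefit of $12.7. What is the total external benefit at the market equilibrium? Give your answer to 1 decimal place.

$139.7

Market equilibrium (private): 21.6 + 1.5Q = 63.4 - 2.3Q → Q_m = 11.0000.
Total external benefit = MEB × Q_m = 12.7 × 11.0000 = 139.7000.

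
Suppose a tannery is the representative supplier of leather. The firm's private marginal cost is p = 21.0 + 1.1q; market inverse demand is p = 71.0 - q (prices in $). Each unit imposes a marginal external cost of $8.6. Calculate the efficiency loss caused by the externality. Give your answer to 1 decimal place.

DWL = $17.6

Market equilibrium (private): 21.0 + 1.1q = 71.0 - q → q_m = 23.8095.
Social marginal cost = private MC + MEC = 29.6 + 1.1q.
Set SMC = demand: 29.6 + 1.1q = 71.0 - q → q* = 19.7143.
The welfare-loss triangle has base |q_m − q*| and height MEC(q_m) (the vertical gap between SMC and demand is zero at q* and MEC at q_m).
DWL = ½ × 4.0952 × 8.6000 = 17.6094.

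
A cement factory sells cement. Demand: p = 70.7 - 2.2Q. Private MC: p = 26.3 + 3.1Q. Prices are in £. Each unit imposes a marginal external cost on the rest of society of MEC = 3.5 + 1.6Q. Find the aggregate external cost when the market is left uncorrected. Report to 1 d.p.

£85.5

Market equilibrium (private): 26.3 + 3.1Q = 70.7 - 2.2Q → Q_m = 8.3774.
Total external cost = ∫₀^{Q_m} (3.5 + 1.6Q) dQ = 3.5×8.3774 + ½×1.6×8.3774² = 85.4656.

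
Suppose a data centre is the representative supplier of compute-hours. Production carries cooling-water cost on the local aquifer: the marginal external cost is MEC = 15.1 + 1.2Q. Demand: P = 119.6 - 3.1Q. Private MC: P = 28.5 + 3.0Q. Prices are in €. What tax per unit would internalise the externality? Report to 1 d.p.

tax = €27.6 per unit

Social marginal cost = private MC + MEC = 43.6 + 4.2Q.
Set SMC = demand: 43.6 + 4.2Q = 119.6 - 3.1Q → Q* = 10.4110.
The Pigouvian tax equals MEC at Q*: 15.1 + 1.2×10.4110 = 27.5932.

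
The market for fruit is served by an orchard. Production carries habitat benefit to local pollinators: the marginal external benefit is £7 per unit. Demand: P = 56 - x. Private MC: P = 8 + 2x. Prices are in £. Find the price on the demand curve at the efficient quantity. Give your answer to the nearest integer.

P = £38

Social marginal cost = private MC − MEB = 1 + 2x.
Set SMC = demand: 1 + 2x = 56 - x → x* = 18.3333.
Consumer price on the demand curve at x*: 56 − 1×18.3333 = 37.6667.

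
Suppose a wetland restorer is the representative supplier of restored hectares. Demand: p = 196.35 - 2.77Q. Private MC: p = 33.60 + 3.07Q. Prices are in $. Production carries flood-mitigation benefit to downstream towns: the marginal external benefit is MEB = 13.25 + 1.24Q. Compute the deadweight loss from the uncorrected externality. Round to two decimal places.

Market equilibrium (private): 33.60 + 3.07Q = 196.35 - 2.77Q → Q_m = 27.8682.
Social marginal cost = private MC − MEB = 20.35 + 1.83Q.
Set SMC = demand: 20.35 + 1.83Q = 196.35 - 2.77Q → Q* = 38.2609.
The loss is the area between SMC and demand from Q* to Q_m; with linear curves that's a triangle of height MEB(Q_m).
DWL = ½ × 10.3927 × 47.8065 = 248.4193.

DWL = $248.42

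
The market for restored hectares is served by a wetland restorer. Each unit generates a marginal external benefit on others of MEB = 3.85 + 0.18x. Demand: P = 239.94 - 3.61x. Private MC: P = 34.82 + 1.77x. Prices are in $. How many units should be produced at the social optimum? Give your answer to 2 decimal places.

Social marginal cost = private MC − MEB = 30.97 + 1.59x.
Set SMC = demand: 30.97 + 1.59x = 239.94 - 3.61x → x* = 40.1865.

x* = 40.19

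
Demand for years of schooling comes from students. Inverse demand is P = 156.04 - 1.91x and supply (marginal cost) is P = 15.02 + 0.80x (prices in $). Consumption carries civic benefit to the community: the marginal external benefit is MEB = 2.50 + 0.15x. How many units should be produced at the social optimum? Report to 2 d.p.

Social marginal benefit = demand + MEB = 158.54 - 1.76x.
Set SMB = MC: 158.54 - 1.76x = 15.02 + 0.80x → x* = 56.0625.

x* = 56.06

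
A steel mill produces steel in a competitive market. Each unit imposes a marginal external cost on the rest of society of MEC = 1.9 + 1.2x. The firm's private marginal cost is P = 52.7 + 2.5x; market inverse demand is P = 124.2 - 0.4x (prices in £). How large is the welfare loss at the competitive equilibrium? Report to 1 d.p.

DWL = £120.9

Market equilibrium (private): 52.7 + 2.5x = 124.2 - 0.4x → x_m = 24.6552.
Social marginal cost = private MC + MEC = 54.6 + 3.7x.
Set SMC = demand: 54.6 + 3.7x = 124.2 - 0.4x → x* = 16.9756.
The loss is the area between SMC and demand from x* to x_m; with linear curves that's a triangle of height MEC(x_m).
DWL = ½ × 7.6796 × 31.4862 = 120.9007.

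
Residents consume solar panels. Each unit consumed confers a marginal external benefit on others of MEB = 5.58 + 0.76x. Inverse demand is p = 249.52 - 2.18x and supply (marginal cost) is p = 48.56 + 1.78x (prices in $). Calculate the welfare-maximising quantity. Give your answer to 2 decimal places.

Social marginal benefit = demand + MEB = 255.10 - 1.42x.
Set SMB = MC: 255.10 - 1.42x = 48.56 + 1.78x → x* = 64.5438.

x* = 64.54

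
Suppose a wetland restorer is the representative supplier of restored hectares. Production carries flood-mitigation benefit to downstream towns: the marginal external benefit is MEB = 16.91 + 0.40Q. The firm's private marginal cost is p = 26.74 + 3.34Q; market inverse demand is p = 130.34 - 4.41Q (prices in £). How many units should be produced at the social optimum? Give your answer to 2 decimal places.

Q* = 16.40

Social marginal cost = private MC − MEB = 9.83 + 2.94Q.
Set SMC = demand: 9.83 + 2.94Q = 130.34 - 4.41Q → Q* = 16.3959.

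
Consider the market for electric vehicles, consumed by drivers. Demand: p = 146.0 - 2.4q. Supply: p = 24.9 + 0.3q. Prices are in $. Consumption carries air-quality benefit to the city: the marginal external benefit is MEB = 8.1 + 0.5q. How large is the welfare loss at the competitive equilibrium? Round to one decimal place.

DWL = $211.8

Market equilibrium (private): 24.9 + 0.3q = 146.0 - 2.4q → q_m = 44.8519.
Social marginal benefit = demand + MEB = 154.1 - 1.9q.
Set SMB = MC: 154.1 - 1.9q = 24.9 + 0.3q → q* = 58.7273.
The welfare-loss triangle has base |q_m − q*| and height MEB(q_m) (the vertical gap between SMB and MC is zero at q* and MEB at q_m).
DWL = ½ × 13.8754 × 30.5259 = 211.7795.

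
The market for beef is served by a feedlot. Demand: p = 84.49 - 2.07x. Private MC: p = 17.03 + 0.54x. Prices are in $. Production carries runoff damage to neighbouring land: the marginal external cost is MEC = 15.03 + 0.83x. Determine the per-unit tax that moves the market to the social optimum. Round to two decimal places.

Social marginal cost = private MC + MEC = 32.06 + 1.37x.
Set SMC = demand: 32.06 + 1.37x = 84.49 - 2.07x → x* = 15.2413.
The Pigouvian tax equals MEC at x*: 15.03 + 0.83×15.2413 = 27.6803.

tax = $27.68 per unit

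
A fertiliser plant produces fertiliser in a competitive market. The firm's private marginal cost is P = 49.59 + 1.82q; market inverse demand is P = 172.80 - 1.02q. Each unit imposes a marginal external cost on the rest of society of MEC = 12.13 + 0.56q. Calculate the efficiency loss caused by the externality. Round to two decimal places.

Market equilibrium (private): 49.59 + 1.82q = 172.80 - 1.02q → q_m = 43.3838.
Social marginal cost = private MC + MEC = 61.72 + 2.38q.
Set SMC = demand: 61.72 + 2.38q = 172.80 - 1.02q → q* = 32.6706.
The welfare-loss triangle has base |q_m − q*| and height MEC(q_m) (the vertical gap between SMC and demand is zero at q* and MEC at q_m).
DWL = ½ × 10.7132 × 36.4249 = 195.1136.

DWL = 195.11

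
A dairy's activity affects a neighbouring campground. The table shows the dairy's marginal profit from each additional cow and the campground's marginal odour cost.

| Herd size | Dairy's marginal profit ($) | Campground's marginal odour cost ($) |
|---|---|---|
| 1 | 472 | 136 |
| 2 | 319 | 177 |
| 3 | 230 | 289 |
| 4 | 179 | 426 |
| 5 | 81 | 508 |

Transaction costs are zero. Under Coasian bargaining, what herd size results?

Bargaining reaches the level where marginal profit last exceeds marginal odour cost.
That holds through level 2 (319 ≥ 177) but not at 3 (230 < 289).

2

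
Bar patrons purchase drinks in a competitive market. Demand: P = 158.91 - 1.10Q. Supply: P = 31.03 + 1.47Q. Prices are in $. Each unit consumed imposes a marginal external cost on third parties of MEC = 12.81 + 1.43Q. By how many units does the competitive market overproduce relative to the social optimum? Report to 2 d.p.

20.99 units

Market equilibrium (private): 31.03 + 1.47Q = 158.91 - 1.10Q → Q_m = 49.7588.
Social marginal benefit = demand − MEC = 146.10 - 2.53Q.
Set SMB = MC: 146.10 - 2.53Q = 31.03 + 1.47Q → Q* = 28.7675.
Gap = |49.7588 − 28.7675| = 20.9913.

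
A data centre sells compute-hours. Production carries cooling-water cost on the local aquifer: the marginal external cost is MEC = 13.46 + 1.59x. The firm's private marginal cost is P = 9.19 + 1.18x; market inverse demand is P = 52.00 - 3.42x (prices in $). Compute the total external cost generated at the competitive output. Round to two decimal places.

$194.12

Market equilibrium (private): 9.19 + 1.18x = 52.00 - 3.42x → x_m = 9.3065.
Total external cost = ∫₀^{x_m} (13.46 + 1.59x) dx = 13.46×9.3065 + ½×1.59×9.3065² = 194.1212.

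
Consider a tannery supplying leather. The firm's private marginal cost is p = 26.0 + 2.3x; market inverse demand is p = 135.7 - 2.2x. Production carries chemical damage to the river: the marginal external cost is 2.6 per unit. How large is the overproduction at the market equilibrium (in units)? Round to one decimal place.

0.6 units

Market equilibrium (private): 26.0 + 2.3x = 135.7 - 2.2x → x_m = 24.3778.
Social marginal cost = private MC + MEC = 28.6 + 2.3x.
Set SMC = demand: 28.6 + 2.3x = 135.7 - 2.2x → x* = 23.8000.
Gap = |24.3778 − 23.8000| = 0.5778.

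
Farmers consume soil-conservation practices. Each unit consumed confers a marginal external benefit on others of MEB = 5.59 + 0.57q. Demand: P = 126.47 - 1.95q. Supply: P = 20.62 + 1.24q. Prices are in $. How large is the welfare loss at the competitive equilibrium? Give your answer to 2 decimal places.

DWL = $114.59

Market equilibrium (private): 20.62 + 1.24q = 126.47 - 1.95q → q_m = 33.1818.
Social marginal benefit = demand + MEB = 132.06 - 1.38q.
Set SMB = MC: 132.06 - 1.38q = 20.62 + 1.24q → q* = 42.5344.
Height of the DWL triangle at q_m is SMB(q_m) − MC(q_m) = MEB(q_m) = 24.5036.
DWL = ½ × 9.3526 × 24.5036 = 114.5862.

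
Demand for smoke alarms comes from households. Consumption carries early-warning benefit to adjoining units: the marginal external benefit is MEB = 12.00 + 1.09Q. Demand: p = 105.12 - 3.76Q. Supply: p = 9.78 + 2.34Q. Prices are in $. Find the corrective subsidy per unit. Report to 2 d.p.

Social marginal benefit = demand + MEB = 117.12 - 2.67Q.
Set SMB = MC: 117.12 - 2.67Q = 9.78 + 2.34Q → Q* = 21.4251.
The Pigouvian subsidy equals MEB at Q*: 12.00 + 1.09×21.4251 = 35.3534.

subsidy = $35.35 per unit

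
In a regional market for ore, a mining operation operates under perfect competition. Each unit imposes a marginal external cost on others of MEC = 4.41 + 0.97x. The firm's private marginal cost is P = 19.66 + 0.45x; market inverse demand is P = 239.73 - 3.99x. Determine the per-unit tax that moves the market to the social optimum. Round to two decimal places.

tax = 43.08 per unit

Social marginal cost = private MC + MEC = 24.07 + 1.42x.
Set SMC = demand: 24.07 + 1.42x = 239.73 - 3.99x → x* = 39.8632.
The Pigouvian tax equals MEC at x*: 4.41 + 0.97×39.8632 = 43.0773.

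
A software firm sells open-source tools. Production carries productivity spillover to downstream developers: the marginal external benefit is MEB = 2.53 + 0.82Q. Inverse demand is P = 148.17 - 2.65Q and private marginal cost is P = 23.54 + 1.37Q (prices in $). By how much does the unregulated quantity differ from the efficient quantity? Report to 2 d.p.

8.74 units

Market equilibrium (private): 23.54 + 1.37Q = 148.17 - 2.65Q → Q_m = 31.0025.
Social marginal cost = private MC − MEB = 21.01 + 0.55Q.
Set SMC = demand: 21.01 + 0.55Q = 148.17 - 2.65Q → Q* = 39.7375.
Gap = |31.0025 − 39.7375| = 8.7350.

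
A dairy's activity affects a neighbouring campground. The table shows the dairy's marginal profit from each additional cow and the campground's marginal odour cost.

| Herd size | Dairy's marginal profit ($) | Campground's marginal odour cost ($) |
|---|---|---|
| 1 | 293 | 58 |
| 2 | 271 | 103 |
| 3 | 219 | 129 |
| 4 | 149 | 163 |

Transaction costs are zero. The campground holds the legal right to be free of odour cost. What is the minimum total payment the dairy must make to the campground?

$290

Efficient level: marginal profit ≥ marginal odour cost through level 3, so k* = 3.
With the campground holding the right, the dairy must at least compensate total damage at k*: 58 + 103 + 129 = 290.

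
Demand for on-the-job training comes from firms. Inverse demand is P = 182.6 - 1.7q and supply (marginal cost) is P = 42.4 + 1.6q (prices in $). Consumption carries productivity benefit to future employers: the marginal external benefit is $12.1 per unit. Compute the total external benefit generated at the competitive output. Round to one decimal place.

Market equilibrium (private): 42.4 + 1.6q = 182.6 - 1.7q → q_m = 42.4848.
Total external benefit = MEB × q_m = 12.1 × 42.4848 = 514.0661.

$514.1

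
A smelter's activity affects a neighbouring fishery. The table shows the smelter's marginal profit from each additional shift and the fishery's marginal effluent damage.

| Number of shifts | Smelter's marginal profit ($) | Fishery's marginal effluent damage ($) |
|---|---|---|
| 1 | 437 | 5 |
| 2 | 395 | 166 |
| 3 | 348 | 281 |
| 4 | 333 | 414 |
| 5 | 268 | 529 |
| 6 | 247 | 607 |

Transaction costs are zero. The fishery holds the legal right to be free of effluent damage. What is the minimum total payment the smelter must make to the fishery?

$452

Efficient level: marginal profit ≥ marginal effluent damage through level 3, so k* = 3.
With the fishery holding the right, the smelter must at least compensate total damage at k*: 5 + 166 + 281 = 452.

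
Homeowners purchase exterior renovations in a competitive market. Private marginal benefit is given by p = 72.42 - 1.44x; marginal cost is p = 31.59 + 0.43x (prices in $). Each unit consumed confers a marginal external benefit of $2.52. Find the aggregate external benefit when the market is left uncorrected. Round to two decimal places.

$55.02

Market equilibrium (private): 31.59 + 0.43x = 72.42 - 1.44x → x_m = 21.8342.
Total external benefit = MEB × x_m = 2.52 × 21.8342 = 55.0222.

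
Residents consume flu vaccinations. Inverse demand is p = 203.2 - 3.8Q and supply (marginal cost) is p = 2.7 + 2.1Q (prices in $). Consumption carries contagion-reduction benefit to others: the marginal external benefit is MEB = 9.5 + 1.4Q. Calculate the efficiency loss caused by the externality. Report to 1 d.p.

Market equilibrium (private): 2.7 + 2.1Q = 203.2 - 3.8Q → Q_m = 33.9831.
Social marginal benefit = demand + MEB = 212.7 - 2.4Q.
Set SMB = MC: 212.7 - 2.4Q = 2.7 + 2.1Q → Q* = 46.6667.
The welfare-loss triangle has base |Q_m − Q*| and height MEB(Q_m) (the vertical gap between SMB and MC is zero at Q* and MEB at Q_m).
DWL = ½ × 12.6836 × 57.0763 = 361.9665.

DWL = $362.0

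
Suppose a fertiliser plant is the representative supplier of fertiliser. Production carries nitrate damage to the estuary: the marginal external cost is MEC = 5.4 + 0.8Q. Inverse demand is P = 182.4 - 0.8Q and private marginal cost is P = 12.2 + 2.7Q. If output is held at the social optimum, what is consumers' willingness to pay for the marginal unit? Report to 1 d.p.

Social marginal cost = private MC + MEC = 17.6 + 3.5Q.
Set SMC = demand: 17.6 + 3.5Q = 182.4 - 0.8Q → Q* = 38.3256.
Consumer price on the demand curve at Q*: 182.4 − 0.8×38.3256 = 151.7395.

P = 151.7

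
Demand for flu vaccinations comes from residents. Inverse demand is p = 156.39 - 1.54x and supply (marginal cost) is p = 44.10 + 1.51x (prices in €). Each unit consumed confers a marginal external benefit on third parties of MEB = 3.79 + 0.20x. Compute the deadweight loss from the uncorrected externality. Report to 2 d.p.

DWL = €21.82

Market equilibrium (private): 44.10 + 1.51x = 156.39 - 1.54x → x_m = 36.8164.
Social marginal benefit = demand + MEB = 160.18 - 1.34x.
Set SMB = MC: 160.18 - 1.34x = 44.10 + 1.51x → x* = 40.7298.
The loss is the area between SMB and MC from x* to x_m; with linear curves that's a triangle of height MEB(x_m).
DWL = ½ × 3.9134 × 11.1533 = 21.8237.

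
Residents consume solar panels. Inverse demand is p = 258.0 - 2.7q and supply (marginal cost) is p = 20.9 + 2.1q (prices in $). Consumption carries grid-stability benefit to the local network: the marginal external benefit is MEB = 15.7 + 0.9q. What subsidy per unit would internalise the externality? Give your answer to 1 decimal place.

subsidy = $74.0 per unit

Social marginal benefit = demand + MEB = 273.7 - 1.8q.
Set SMB = MC: 273.7 - 1.8q = 20.9 + 2.1q → q* = 64.8205.
The Pigouvian subsidy equals MEB at q*: 15.7 + 0.9×64.8205 = 74.0385.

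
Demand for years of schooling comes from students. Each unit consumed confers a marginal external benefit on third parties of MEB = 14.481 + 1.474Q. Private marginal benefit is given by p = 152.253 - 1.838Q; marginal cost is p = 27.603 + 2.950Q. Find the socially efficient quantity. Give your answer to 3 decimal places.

Social marginal benefit = demand + MEB = 166.734 - 0.364Q.
Set SMB = MC: 166.734 - 0.364Q = 27.603 + 2.950Q → Q* = 41.9828.

Q* = 41.983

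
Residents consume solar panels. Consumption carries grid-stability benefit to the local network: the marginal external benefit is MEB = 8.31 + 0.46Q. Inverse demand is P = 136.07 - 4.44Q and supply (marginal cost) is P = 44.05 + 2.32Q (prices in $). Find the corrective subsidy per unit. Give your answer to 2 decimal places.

Social marginal benefit = demand + MEB = 144.38 - 3.98Q.
Set SMB = MC: 144.38 - 3.98Q = 44.05 + 2.32Q → Q* = 15.9254.
The Pigouvian subsidy equals MEB at Q*: 8.31 + 0.46×15.9254 = 15.6357.

subsidy = $15.64 per unit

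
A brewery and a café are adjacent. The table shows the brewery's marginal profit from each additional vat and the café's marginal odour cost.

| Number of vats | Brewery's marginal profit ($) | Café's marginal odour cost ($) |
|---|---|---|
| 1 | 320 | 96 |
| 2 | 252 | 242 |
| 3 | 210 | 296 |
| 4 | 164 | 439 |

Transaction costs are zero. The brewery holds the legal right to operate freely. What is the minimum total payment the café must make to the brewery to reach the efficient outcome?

Left alone the brewery would choose level 4 (marginal profit stays positive).
Efficient level: k* = 2 (marginal profit ≥ marginal odour cost through 2).
The café must at least cover the brewery's forgone profit from cutting 4→2: 210 + 164 = 374.

$374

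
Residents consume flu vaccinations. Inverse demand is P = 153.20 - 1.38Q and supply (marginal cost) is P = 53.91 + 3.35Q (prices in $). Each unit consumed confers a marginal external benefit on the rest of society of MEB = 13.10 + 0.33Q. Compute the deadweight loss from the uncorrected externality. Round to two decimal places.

DWL = $45.58

Market equilibrium (private): 53.91 + 3.35Q = 153.20 - 1.38Q → Q_m = 20.9915.
Social marginal benefit = demand + MEB = 166.30 - 1.05Q.
Set SMB = MC: 166.30 - 1.05Q = 53.91 + 3.35Q → Q* = 25.5432.
The welfare-loss triangle has base |Q_m − Q*| and height MEB(Q_m) (the vertical gap between SMB and MC is zero at Q* and MEB at Q_m).
DWL = ½ × 4.5517 × 20.0272 = 45.5789.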